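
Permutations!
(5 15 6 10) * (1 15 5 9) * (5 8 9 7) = (1 15 6 10 7 5 8 9) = [0, 15, 2, 3, 4, 8, 10, 5, 9, 1, 7, 11, 12, 13, 14, 6]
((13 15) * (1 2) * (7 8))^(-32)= ((1 2)(7 8)(13 15))^(-32)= (15)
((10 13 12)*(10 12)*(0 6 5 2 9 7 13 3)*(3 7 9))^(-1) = (0 3 2 5 6)(7 10 13)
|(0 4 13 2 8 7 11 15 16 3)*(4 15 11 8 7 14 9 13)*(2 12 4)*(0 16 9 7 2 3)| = |(0 15 9 13 12 4 3 16)(7 8 14)| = 24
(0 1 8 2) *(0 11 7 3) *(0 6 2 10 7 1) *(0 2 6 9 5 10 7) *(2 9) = (0 9 5 10)(1 8 7 3 2 11) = [9, 8, 11, 2, 4, 10, 6, 3, 7, 5, 0, 1]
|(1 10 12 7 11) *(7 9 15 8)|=8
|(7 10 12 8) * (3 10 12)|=|(3 10)(7 12 8)|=6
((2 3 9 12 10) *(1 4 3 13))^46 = ((1 4 3 9 12 10 2 13))^46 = (1 2 12 3)(4 13 10 9)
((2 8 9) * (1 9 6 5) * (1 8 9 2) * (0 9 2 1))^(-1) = ((0 9)(5 8 6))^(-1) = (0 9)(5 6 8)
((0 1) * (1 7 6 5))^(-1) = ((0 7 6 5 1))^(-1) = (0 1 5 6 7)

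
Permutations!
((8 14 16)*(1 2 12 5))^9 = (16)(1 2 12 5)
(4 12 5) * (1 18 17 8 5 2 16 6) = [0, 18, 16, 3, 12, 4, 1, 7, 5, 9, 10, 11, 2, 13, 14, 15, 6, 8, 17] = (1 18 17 8 5 4 12 2 16 6)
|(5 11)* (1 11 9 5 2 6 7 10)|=6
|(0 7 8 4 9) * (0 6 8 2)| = 12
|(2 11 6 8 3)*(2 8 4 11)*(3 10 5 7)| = |(3 8 10 5 7)(4 11 6)| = 15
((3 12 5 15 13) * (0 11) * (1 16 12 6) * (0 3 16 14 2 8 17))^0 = ((0 11 3 6 1 14 2 8 17)(5 15 13 16 12))^0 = (17)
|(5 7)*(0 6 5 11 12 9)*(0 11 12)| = 7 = |(0 6 5 7 12 9 11)|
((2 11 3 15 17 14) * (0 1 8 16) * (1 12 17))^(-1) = ((0 12 17 14 2 11 3 15 1 8 16))^(-1) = (0 16 8 1 15 3 11 2 14 17 12)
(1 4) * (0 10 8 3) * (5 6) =(0 10 8 3)(1 4)(5 6) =[10, 4, 2, 0, 1, 6, 5, 7, 3, 9, 8]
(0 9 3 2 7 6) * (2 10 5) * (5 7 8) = (0 9 3 10 7 6)(2 8 5) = [9, 1, 8, 10, 4, 2, 0, 6, 5, 3, 7]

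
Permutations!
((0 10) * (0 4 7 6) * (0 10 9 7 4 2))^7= (0 9 7 6 10 2)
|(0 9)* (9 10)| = 3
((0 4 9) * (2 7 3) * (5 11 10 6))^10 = (0 4 9)(2 7 3)(5 10)(6 11)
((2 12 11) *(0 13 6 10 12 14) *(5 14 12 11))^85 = (0 11 14 10 5 6 12 13 2)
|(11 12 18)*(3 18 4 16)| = |(3 18 11 12 4 16)| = 6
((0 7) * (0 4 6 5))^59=((0 7 4 6 5))^59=(0 5 6 4 7)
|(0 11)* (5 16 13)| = 6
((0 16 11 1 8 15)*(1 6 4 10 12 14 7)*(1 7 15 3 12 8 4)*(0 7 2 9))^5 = (0 4 14)(1 12 9)(2 6 3)(7 11 8)(10 15 16)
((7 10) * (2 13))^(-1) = ((2 13)(7 10))^(-1) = (2 13)(7 10)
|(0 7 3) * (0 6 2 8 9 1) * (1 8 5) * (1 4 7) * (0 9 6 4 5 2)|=|(0 1 9 8 6)(3 4 7)|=15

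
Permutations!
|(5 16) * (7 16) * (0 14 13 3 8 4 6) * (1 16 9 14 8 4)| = 12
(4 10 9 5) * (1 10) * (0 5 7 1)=[5, 10, 2, 3, 0, 4, 6, 1, 8, 7, 9]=(0 5 4)(1 10 9 7)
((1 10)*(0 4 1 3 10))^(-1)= ((0 4 1)(3 10))^(-1)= (0 1 4)(3 10)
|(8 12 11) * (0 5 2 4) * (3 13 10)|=12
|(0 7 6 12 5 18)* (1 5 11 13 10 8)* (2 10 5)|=|(0 7 6 12 11 13 5 18)(1 2 10 8)|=8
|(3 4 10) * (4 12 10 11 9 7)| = |(3 12 10)(4 11 9 7)| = 12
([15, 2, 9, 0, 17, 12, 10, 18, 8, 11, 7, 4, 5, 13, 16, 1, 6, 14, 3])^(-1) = (0 3 18 7 10 6 16 14 17 4 11 9 2 1 15)(5 12)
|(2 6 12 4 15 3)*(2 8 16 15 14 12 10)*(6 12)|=12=|(2 12 4 14 6 10)(3 8 16 15)|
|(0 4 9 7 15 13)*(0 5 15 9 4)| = 6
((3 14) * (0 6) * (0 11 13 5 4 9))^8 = ((0 6 11 13 5 4 9)(3 14))^8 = (14)(0 6 11 13 5 4 9)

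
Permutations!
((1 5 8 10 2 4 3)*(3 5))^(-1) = (1 3)(2 10 8 5 4)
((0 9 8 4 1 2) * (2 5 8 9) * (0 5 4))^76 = ((9)(0 2 5 8)(1 4))^76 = (9)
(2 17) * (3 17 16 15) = (2 16 15 3 17) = [0, 1, 16, 17, 4, 5, 6, 7, 8, 9, 10, 11, 12, 13, 14, 3, 15, 2]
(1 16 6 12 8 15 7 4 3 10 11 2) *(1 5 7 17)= [0, 16, 5, 10, 3, 7, 12, 4, 15, 9, 11, 2, 8, 13, 14, 17, 6, 1]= (1 16 6 12 8 15 17)(2 5 7 4 3 10 11)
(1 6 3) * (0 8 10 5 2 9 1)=(0 8 10 5 2 9 1 6 3)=[8, 6, 9, 0, 4, 2, 3, 7, 10, 1, 5]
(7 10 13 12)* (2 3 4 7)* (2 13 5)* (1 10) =(1 10 5 2 3 4 7)(12 13) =[0, 10, 3, 4, 7, 2, 6, 1, 8, 9, 5, 11, 13, 12]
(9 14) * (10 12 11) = (9 14)(10 12 11) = [0, 1, 2, 3, 4, 5, 6, 7, 8, 14, 12, 10, 11, 13, 9]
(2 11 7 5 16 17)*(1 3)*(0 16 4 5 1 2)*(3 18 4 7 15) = (0 16 17)(1 18 4 5 7)(2 11 15 3) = [16, 18, 11, 2, 5, 7, 6, 1, 8, 9, 10, 15, 12, 13, 14, 3, 17, 0, 4]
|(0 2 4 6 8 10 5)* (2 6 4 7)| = |(0 6 8 10 5)(2 7)| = 10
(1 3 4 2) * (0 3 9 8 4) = (0 3)(1 9 8 4 2) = [3, 9, 1, 0, 2, 5, 6, 7, 4, 8]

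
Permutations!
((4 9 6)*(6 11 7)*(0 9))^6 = (11)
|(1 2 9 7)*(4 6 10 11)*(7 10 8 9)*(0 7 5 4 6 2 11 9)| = 6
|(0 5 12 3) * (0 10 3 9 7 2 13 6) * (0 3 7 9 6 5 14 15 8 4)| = |(0 14 15 8 4)(2 13 5 12 6 3 10 7)| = 40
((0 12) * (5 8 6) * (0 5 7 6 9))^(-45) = (12)(6 7)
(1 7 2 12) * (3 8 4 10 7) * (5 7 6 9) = (1 3 8 4 10 6 9 5 7 2 12) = [0, 3, 12, 8, 10, 7, 9, 2, 4, 5, 6, 11, 1]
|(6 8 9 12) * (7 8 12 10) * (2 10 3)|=6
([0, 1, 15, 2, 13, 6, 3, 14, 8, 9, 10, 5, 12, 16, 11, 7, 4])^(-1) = [0, 1, 3, 6, 16, 11, 5, 15, 8, 9, 10, 14, 12, 4, 7, 2, 13]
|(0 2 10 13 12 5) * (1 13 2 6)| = |(0 6 1 13 12 5)(2 10)| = 6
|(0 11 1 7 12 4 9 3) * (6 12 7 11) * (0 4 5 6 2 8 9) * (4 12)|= |(0 2 8 9 3 12 5 6 4)(1 11)|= 18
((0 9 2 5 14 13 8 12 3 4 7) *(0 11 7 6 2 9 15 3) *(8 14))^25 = (0 8 2 4 15 12 5 6 3)(7 11)(13 14)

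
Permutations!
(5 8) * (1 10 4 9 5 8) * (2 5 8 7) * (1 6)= (1 10 4 9 8 7 2 5 6)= [0, 10, 5, 3, 9, 6, 1, 2, 7, 8, 4]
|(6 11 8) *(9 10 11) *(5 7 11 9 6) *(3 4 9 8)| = |(3 4 9 10 8 5 7 11)| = 8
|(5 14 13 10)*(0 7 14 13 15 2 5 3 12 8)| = |(0 7 14 15 2 5 13 10 3 12 8)| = 11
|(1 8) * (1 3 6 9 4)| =6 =|(1 8 3 6 9 4)|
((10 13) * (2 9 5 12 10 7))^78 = (2 9 5 12 10 13 7)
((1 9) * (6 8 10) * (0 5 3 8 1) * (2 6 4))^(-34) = ((0 5 3 8 10 4 2 6 1 9))^(-34) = (0 2 3 1 10)(4 5 6 8 9)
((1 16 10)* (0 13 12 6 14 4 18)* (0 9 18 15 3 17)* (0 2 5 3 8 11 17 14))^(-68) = (18)(1 16 10)(2 4 17 14 11 3 8 5 15)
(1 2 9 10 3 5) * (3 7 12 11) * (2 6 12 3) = (1 6 12 11 2 9 10 7 3 5) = [0, 6, 9, 5, 4, 1, 12, 3, 8, 10, 7, 2, 11]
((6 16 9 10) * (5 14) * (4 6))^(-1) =(4 10 9 16 6)(5 14)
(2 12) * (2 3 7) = (2 12 3 7) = [0, 1, 12, 7, 4, 5, 6, 2, 8, 9, 10, 11, 3]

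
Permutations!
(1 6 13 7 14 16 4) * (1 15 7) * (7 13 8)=(1 6 8 7 14 16 4 15 13)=[0, 6, 2, 3, 15, 5, 8, 14, 7, 9, 10, 11, 12, 1, 16, 13, 4]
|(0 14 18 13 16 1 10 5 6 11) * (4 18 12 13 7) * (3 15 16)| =|(0 14 12 13 3 15 16 1 10 5 6 11)(4 18 7)| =12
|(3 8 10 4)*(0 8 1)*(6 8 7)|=|(0 7 6 8 10 4 3 1)|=8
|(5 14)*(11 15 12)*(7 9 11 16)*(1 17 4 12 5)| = 11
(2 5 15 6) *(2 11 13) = [0, 1, 5, 3, 4, 15, 11, 7, 8, 9, 10, 13, 12, 2, 14, 6] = (2 5 15 6 11 13)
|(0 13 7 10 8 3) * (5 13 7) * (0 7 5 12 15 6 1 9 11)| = |(0 5 13 12 15 6 1 9 11)(3 7 10 8)| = 36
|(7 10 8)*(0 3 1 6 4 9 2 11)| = |(0 3 1 6 4 9 2 11)(7 10 8)| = 24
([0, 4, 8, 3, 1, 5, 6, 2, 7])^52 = [0, 1, 8, 3, 4, 5, 6, 2, 7]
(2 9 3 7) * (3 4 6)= (2 9 4 6 3 7)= [0, 1, 9, 7, 6, 5, 3, 2, 8, 4]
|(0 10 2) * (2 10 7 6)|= |(10)(0 7 6 2)|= 4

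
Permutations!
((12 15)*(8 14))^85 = ((8 14)(12 15))^85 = (8 14)(12 15)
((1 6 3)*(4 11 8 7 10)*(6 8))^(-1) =(1 3 6 11 4 10 7 8)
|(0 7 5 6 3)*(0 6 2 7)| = |(2 7 5)(3 6)| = 6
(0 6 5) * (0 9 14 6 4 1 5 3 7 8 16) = [4, 5, 2, 7, 1, 9, 3, 8, 16, 14, 10, 11, 12, 13, 6, 15, 0] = (0 4 1 5 9 14 6 3 7 8 16)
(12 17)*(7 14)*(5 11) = (5 11)(7 14)(12 17) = [0, 1, 2, 3, 4, 11, 6, 14, 8, 9, 10, 5, 17, 13, 7, 15, 16, 12]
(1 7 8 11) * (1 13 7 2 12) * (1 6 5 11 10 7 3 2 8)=[0, 8, 12, 2, 4, 11, 5, 1, 10, 9, 7, 13, 6, 3]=(1 8 10 7)(2 12 6 5 11 13 3)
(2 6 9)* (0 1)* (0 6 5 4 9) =(0 1 6)(2 5 4 9) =[1, 6, 5, 3, 9, 4, 0, 7, 8, 2]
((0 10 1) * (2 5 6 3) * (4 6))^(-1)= (0 1 10)(2 3 6 4 5)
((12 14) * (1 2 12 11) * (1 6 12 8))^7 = ((1 2 8)(6 12 14 11))^7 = (1 2 8)(6 11 14 12)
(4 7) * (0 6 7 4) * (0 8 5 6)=[0, 1, 2, 3, 4, 6, 7, 8, 5]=(5 6 7 8)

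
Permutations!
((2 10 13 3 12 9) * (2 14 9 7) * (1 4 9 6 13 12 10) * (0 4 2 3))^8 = ((0 4 9 14 6 13)(1 2)(3 10 12 7))^8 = (0 9 6)(4 14 13)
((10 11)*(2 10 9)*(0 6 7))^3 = (2 9 11 10)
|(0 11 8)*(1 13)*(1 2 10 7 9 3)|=|(0 11 8)(1 13 2 10 7 9 3)|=21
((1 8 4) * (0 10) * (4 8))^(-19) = ((0 10)(1 4))^(-19) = (0 10)(1 4)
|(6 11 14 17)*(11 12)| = |(6 12 11 14 17)| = 5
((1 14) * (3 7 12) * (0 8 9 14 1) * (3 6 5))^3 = (0 14 9 8)(3 6 7 5 12)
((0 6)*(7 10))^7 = ((0 6)(7 10))^7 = (0 6)(7 10)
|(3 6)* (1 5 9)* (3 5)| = 5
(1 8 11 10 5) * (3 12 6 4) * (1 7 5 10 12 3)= [0, 8, 2, 3, 1, 7, 4, 5, 11, 9, 10, 12, 6]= (1 8 11 12 6 4)(5 7)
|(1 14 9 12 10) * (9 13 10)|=|(1 14 13 10)(9 12)|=4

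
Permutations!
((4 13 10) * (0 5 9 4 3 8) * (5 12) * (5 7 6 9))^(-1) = ((0 12 7 6 9 4 13 10 3 8))^(-1) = (0 8 3 10 13 4 9 6 7 12)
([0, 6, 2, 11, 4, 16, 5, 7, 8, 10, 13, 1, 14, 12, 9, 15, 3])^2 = (1 5 3)(6 16 11)(9 13 14 10 12)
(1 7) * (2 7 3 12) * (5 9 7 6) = (1 3 12 2 6 5 9 7) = [0, 3, 6, 12, 4, 9, 5, 1, 8, 7, 10, 11, 2]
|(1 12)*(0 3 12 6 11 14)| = |(0 3 12 1 6 11 14)| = 7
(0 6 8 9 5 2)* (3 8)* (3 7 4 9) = (0 6 7 4 9 5 2)(3 8) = [6, 1, 0, 8, 9, 2, 7, 4, 3, 5]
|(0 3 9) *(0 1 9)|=|(0 3)(1 9)|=2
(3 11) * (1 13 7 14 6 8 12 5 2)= (1 13 7 14 6 8 12 5 2)(3 11)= [0, 13, 1, 11, 4, 2, 8, 14, 12, 9, 10, 3, 5, 7, 6]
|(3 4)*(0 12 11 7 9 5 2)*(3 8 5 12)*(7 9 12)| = |(0 3 4 8 5 2)(7 12 11 9)| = 12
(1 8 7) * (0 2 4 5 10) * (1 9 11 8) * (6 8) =(0 2 4 5 10)(6 8 7 9 11) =[2, 1, 4, 3, 5, 10, 8, 9, 7, 11, 0, 6]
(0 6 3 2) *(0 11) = (0 6 3 2 11) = [6, 1, 11, 2, 4, 5, 3, 7, 8, 9, 10, 0]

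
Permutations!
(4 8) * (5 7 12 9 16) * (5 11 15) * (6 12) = (4 8)(5 7 6 12 9 16 11 15) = [0, 1, 2, 3, 8, 7, 12, 6, 4, 16, 10, 15, 9, 13, 14, 5, 11]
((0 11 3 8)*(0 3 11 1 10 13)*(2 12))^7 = (0 13 10 1)(2 12)(3 8)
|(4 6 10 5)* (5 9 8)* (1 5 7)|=8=|(1 5 4 6 10 9 8 7)|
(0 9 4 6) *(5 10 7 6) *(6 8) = (0 9 4 5 10 7 8 6) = [9, 1, 2, 3, 5, 10, 0, 8, 6, 4, 7]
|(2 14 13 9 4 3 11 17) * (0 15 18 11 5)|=12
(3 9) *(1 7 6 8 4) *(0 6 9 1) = (0 6 8 4)(1 7 9 3) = [6, 7, 2, 1, 0, 5, 8, 9, 4, 3]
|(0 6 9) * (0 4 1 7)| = |(0 6 9 4 1 7)| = 6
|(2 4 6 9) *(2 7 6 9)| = 5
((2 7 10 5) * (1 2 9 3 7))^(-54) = (3 7 10 5 9) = ((1 2)(3 7 10 5 9))^(-54)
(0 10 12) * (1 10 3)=(0 3 1 10 12)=[3, 10, 2, 1, 4, 5, 6, 7, 8, 9, 12, 11, 0]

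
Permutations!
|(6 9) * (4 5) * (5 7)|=6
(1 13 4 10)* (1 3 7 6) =(1 13 4 10 3 7 6) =[0, 13, 2, 7, 10, 5, 1, 6, 8, 9, 3, 11, 12, 4]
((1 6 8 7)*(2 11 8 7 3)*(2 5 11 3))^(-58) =((1 6 7)(2 3 5 11 8))^(-58) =(1 7 6)(2 5 8 3 11)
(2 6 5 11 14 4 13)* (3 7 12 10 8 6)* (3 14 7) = (2 14 4 13)(5 11 7 12 10 8 6) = [0, 1, 14, 3, 13, 11, 5, 12, 6, 9, 8, 7, 10, 2, 4]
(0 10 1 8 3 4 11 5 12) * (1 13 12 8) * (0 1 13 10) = (1 13 12)(3 4 11 5 8) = [0, 13, 2, 4, 11, 8, 6, 7, 3, 9, 10, 5, 1, 12]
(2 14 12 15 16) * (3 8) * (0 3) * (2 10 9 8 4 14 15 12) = (0 3 4 14 2 15 16 10 9 8) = [3, 1, 15, 4, 14, 5, 6, 7, 0, 8, 9, 11, 12, 13, 2, 16, 10]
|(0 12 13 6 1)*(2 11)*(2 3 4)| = 20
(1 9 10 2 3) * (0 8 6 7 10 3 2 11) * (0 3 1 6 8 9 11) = (0 9 1 11 3 6 7 10) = [9, 11, 2, 6, 4, 5, 7, 10, 8, 1, 0, 3]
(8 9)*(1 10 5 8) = (1 10 5 8 9) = [0, 10, 2, 3, 4, 8, 6, 7, 9, 1, 5]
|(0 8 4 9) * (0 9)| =3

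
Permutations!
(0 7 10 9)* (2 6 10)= [7, 1, 6, 3, 4, 5, 10, 2, 8, 0, 9]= (0 7 2 6 10 9)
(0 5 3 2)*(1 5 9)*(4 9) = (0 4 9 1 5 3 2) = [4, 5, 0, 2, 9, 3, 6, 7, 8, 1]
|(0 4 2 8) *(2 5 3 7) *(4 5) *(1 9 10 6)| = 12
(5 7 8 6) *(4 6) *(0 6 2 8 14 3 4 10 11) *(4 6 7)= (0 7 14 3 6 5 4 2 8 10 11)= [7, 1, 8, 6, 2, 4, 5, 14, 10, 9, 11, 0, 12, 13, 3]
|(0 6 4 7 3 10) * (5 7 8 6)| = |(0 5 7 3 10)(4 8 6)| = 15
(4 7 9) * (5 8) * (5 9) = (4 7 5 8 9) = [0, 1, 2, 3, 7, 8, 6, 5, 9, 4]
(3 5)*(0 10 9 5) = (0 10 9 5 3) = [10, 1, 2, 0, 4, 3, 6, 7, 8, 5, 9]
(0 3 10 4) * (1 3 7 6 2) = [7, 3, 1, 10, 0, 5, 2, 6, 8, 9, 4] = (0 7 6 2 1 3 10 4)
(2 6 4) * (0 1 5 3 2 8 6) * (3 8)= (0 1 5 8 6 4 3 2)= [1, 5, 0, 2, 3, 8, 4, 7, 6]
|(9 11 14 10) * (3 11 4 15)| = 7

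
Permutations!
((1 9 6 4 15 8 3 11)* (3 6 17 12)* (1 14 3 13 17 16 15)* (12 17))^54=(17)(1 6 15 9 4 8 16)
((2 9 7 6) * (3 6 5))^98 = (2 7 3)(5 6 9)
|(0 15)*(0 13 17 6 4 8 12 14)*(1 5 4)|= 11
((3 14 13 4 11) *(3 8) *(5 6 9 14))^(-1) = ((3 5 6 9 14 13 4 11 8))^(-1) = (3 8 11 4 13 14 9 6 5)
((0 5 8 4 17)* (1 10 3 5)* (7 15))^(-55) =((0 1 10 3 5 8 4 17)(7 15))^(-55) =(0 1 10 3 5 8 4 17)(7 15)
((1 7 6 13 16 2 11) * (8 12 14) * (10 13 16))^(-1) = (1 11 2 16 6 7)(8 14 12)(10 13)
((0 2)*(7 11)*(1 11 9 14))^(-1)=((0 2)(1 11 7 9 14))^(-1)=(0 2)(1 14 9 7 11)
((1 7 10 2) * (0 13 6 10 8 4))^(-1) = ((0 13 6 10 2 1 7 8 4))^(-1) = (0 4 8 7 1 2 10 6 13)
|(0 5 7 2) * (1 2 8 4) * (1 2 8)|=|(0 5 7 1 8 4 2)|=7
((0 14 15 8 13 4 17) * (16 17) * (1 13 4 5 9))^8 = (0 14 15 8 4 16 17) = ((0 14 15 8 4 16 17)(1 13 5 9))^8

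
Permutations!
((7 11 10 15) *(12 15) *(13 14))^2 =(7 10 15 11 12)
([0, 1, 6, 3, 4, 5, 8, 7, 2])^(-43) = [0, 1, 8, 3, 4, 5, 2, 7, 6]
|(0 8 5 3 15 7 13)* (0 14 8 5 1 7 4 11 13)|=11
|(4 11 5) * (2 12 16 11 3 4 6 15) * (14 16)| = 8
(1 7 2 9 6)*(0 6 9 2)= [6, 7, 2, 3, 4, 5, 1, 0, 8, 9]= (9)(0 6 1 7)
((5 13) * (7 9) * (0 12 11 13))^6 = (0 12 11 13 5)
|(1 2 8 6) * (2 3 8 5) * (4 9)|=4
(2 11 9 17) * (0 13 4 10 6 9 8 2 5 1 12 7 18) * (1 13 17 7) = [17, 12, 11, 3, 10, 13, 9, 18, 2, 7, 6, 8, 1, 4, 14, 15, 16, 5, 0] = (0 17 5 13 4 10 6 9 7 18)(1 12)(2 11 8)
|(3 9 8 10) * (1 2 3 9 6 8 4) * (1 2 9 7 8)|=6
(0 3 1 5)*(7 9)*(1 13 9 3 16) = (0 16 1 5)(3 13 9 7) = [16, 5, 2, 13, 4, 0, 6, 3, 8, 7, 10, 11, 12, 9, 14, 15, 1]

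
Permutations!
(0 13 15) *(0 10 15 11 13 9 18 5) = (0 9 18 5)(10 15)(11 13) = [9, 1, 2, 3, 4, 0, 6, 7, 8, 18, 15, 13, 12, 11, 14, 10, 16, 17, 5]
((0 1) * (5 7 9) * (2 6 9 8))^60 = ((0 1)(2 6 9 5 7 8))^60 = (9)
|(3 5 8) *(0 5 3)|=3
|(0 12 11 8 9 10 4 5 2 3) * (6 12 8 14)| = |(0 8 9 10 4 5 2 3)(6 12 11 14)| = 8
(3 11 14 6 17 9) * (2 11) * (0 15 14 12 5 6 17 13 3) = [15, 1, 11, 2, 4, 6, 13, 7, 8, 0, 10, 12, 5, 3, 17, 14, 16, 9] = (0 15 14 17 9)(2 11 12 5 6 13 3)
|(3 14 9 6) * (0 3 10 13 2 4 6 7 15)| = 30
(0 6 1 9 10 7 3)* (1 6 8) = (0 8 1 9 10 7 3) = [8, 9, 2, 0, 4, 5, 6, 3, 1, 10, 7]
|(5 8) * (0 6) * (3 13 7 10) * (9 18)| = |(0 6)(3 13 7 10)(5 8)(9 18)| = 4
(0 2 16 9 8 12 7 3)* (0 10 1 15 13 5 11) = (0 2 16 9 8 12 7 3 10 1 15 13 5 11) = [2, 15, 16, 10, 4, 11, 6, 3, 12, 8, 1, 0, 7, 5, 14, 13, 9]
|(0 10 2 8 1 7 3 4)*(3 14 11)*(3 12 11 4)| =|(0 10 2 8 1 7 14 4)(11 12)| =8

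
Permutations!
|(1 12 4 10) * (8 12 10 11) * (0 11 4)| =4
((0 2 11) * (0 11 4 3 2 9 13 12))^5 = (0 9 13 12)(2 3 4)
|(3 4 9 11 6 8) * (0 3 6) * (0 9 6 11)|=|(0 3 4 6 8 11 9)|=7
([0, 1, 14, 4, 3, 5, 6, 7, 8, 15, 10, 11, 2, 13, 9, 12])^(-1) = (2 12 15 9 14)(3 4)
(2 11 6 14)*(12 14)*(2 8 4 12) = [0, 1, 11, 3, 12, 5, 2, 7, 4, 9, 10, 6, 14, 13, 8] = (2 11 6)(4 12 14 8)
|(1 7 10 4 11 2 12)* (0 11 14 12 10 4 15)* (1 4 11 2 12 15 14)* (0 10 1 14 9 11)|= |(0 2 1 7)(4 14 15 10 9 11 12)|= 28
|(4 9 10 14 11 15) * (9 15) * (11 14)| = 6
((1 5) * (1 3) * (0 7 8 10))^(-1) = ((0 7 8 10)(1 5 3))^(-1) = (0 10 8 7)(1 3 5)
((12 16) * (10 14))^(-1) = ((10 14)(12 16))^(-1) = (10 14)(12 16)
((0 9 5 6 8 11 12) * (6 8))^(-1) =(0 12 11 8 5 9)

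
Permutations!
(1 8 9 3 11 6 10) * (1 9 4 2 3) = (1 8 4 2 3 11 6 10 9) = [0, 8, 3, 11, 2, 5, 10, 7, 4, 1, 9, 6]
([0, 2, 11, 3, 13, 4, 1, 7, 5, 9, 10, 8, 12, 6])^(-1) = [0, 6, 1, 3, 5, 8, 13, 7, 11, 9, 10, 2, 12, 4]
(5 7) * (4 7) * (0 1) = (0 1)(4 7 5) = [1, 0, 2, 3, 7, 4, 6, 5]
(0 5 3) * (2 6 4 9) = (0 5 3)(2 6 4 9) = [5, 1, 6, 0, 9, 3, 4, 7, 8, 2]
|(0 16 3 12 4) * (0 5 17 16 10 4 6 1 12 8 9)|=|(0 10 4 5 17 16 3 8 9)(1 12 6)|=9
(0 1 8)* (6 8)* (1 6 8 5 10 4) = (0 6 5 10 4 1 8) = [6, 8, 2, 3, 1, 10, 5, 7, 0, 9, 4]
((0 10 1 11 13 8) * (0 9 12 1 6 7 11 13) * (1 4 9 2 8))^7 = ((0 10 6 7 11)(1 13)(2 8)(4 9 12))^7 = (0 6 11 10 7)(1 13)(2 8)(4 9 12)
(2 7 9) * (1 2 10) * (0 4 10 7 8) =(0 4 10 1 2 8)(7 9) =[4, 2, 8, 3, 10, 5, 6, 9, 0, 7, 1]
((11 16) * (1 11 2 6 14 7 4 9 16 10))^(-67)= (1 10 11)(2 7 16 14 9 6 4)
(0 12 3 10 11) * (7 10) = [12, 1, 2, 7, 4, 5, 6, 10, 8, 9, 11, 0, 3] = (0 12 3 7 10 11)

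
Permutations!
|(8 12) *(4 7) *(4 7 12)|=3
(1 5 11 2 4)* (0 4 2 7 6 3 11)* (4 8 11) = (0 8 11 7 6 3 4 1 5) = [8, 5, 2, 4, 1, 0, 3, 6, 11, 9, 10, 7]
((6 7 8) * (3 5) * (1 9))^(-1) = (1 9)(3 5)(6 8 7)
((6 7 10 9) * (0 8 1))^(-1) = (0 1 8)(6 9 10 7)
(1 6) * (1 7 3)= (1 6 7 3)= [0, 6, 2, 1, 4, 5, 7, 3]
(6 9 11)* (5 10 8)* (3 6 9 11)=(3 6 11 9)(5 10 8)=[0, 1, 2, 6, 4, 10, 11, 7, 5, 3, 8, 9]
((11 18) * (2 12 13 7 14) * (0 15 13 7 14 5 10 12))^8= (18)(0 14 15 2 13)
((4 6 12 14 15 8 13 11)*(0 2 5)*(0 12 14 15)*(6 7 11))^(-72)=((0 2 5 12 15 8 13 6 14)(4 7 11))^(-72)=(15)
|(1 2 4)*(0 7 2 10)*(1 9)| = |(0 7 2 4 9 1 10)| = 7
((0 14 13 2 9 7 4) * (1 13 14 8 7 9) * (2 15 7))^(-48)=((0 8 2 1 13 15 7 4))^(-48)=(15)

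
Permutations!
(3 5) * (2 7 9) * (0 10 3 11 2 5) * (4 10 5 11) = (0 5 4 10 3)(2 7 9 11) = [5, 1, 7, 0, 10, 4, 6, 9, 8, 11, 3, 2]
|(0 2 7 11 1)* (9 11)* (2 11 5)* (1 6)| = 4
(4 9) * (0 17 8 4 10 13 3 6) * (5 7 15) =(0 17 8 4 9 10 13 3 6)(5 7 15) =[17, 1, 2, 6, 9, 7, 0, 15, 4, 10, 13, 11, 12, 3, 14, 5, 16, 8]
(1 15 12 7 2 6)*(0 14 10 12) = (0 14 10 12 7 2 6 1 15) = [14, 15, 6, 3, 4, 5, 1, 2, 8, 9, 12, 11, 7, 13, 10, 0]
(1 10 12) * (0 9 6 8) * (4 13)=(0 9 6 8)(1 10 12)(4 13)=[9, 10, 2, 3, 13, 5, 8, 7, 0, 6, 12, 11, 1, 4]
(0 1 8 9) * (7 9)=[1, 8, 2, 3, 4, 5, 6, 9, 7, 0]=(0 1 8 7 9)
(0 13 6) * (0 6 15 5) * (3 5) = (0 13 15 3 5) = [13, 1, 2, 5, 4, 0, 6, 7, 8, 9, 10, 11, 12, 15, 14, 3]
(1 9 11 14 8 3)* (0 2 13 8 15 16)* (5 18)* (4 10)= [2, 9, 13, 1, 10, 18, 6, 7, 3, 11, 4, 14, 12, 8, 15, 16, 0, 17, 5]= (0 2 13 8 3 1 9 11 14 15 16)(4 10)(5 18)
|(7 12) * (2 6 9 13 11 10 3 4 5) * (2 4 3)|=|(2 6 9 13 11 10)(4 5)(7 12)|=6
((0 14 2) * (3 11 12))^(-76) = ((0 14 2)(3 11 12))^(-76) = (0 2 14)(3 12 11)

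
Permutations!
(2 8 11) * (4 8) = [0, 1, 4, 3, 8, 5, 6, 7, 11, 9, 10, 2] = (2 4 8 11)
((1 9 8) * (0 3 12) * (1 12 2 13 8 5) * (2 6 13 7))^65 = (0 12 8 13 6 3)(1 5 9)(2 7)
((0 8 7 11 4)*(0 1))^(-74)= (0 4 7)(1 11 8)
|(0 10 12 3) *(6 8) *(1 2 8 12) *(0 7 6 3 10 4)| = 8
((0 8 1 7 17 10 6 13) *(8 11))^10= (0 11 8 1 7 17 10 6 13)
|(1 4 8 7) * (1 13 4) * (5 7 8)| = 4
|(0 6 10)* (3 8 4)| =3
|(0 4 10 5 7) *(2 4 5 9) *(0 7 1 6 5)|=12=|(1 6 5)(2 4 10 9)|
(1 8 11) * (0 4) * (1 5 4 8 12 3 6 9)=(0 8 11 5 4)(1 12 3 6 9)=[8, 12, 2, 6, 0, 4, 9, 7, 11, 1, 10, 5, 3]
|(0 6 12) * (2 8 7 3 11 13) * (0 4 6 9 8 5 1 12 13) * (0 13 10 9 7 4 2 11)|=60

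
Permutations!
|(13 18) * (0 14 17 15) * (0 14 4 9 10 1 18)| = |(0 4 9 10 1 18 13)(14 17 15)| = 21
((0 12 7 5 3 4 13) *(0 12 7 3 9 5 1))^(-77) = (0 7 1)(3 12 13 4)(5 9)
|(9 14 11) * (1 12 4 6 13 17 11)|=|(1 12 4 6 13 17 11 9 14)|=9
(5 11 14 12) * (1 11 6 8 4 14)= (1 11)(4 14 12 5 6 8)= [0, 11, 2, 3, 14, 6, 8, 7, 4, 9, 10, 1, 5, 13, 12]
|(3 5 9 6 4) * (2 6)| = |(2 6 4 3 5 9)| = 6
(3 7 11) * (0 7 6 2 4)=(0 7 11 3 6 2 4)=[7, 1, 4, 6, 0, 5, 2, 11, 8, 9, 10, 3]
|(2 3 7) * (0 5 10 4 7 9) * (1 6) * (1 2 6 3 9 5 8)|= 11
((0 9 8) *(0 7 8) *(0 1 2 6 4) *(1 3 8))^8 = ((0 9 3 8 7 1 2 6 4))^8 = (0 4 6 2 1 7 8 3 9)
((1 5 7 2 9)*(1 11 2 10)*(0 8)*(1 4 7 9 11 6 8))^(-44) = ((0 1 5 9 6 8)(2 11)(4 7 10))^(-44) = (11)(0 6 5)(1 8 9)(4 7 10)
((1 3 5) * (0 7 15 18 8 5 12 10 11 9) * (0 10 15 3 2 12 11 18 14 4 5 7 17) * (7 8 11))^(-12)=(18)(1 12 14 5 2 15 4)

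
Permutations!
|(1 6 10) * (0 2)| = 6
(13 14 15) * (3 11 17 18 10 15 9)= [0, 1, 2, 11, 4, 5, 6, 7, 8, 3, 15, 17, 12, 14, 9, 13, 16, 18, 10]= (3 11 17 18 10 15 13 14 9)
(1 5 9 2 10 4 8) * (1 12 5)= (2 10 4 8 12 5 9)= [0, 1, 10, 3, 8, 9, 6, 7, 12, 2, 4, 11, 5]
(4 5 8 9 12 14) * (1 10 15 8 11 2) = (1 10 15 8 9 12 14 4 5 11 2) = [0, 10, 1, 3, 5, 11, 6, 7, 9, 12, 15, 2, 14, 13, 4, 8]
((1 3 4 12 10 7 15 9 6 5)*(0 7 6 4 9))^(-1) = (0 15 7)(1 5 6 10 12 4 9 3)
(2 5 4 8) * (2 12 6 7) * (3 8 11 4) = (2 5 3 8 12 6 7)(4 11) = [0, 1, 5, 8, 11, 3, 7, 2, 12, 9, 10, 4, 6]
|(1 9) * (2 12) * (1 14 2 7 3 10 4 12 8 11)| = |(1 9 14 2 8 11)(3 10 4 12 7)| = 30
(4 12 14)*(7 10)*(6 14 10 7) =[0, 1, 2, 3, 12, 5, 14, 7, 8, 9, 6, 11, 10, 13, 4] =(4 12 10 6 14)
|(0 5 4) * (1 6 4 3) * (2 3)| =7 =|(0 5 2 3 1 6 4)|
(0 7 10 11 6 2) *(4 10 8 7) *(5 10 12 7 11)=(0 4 12 7 8 11 6 2)(5 10)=[4, 1, 0, 3, 12, 10, 2, 8, 11, 9, 5, 6, 7]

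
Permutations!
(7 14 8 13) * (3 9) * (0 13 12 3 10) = (0 13 7 14 8 12 3 9 10) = [13, 1, 2, 9, 4, 5, 6, 14, 12, 10, 0, 11, 3, 7, 8]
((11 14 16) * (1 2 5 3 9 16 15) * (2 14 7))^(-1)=((1 14 15)(2 5 3 9 16 11 7))^(-1)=(1 15 14)(2 7 11 16 9 3 5)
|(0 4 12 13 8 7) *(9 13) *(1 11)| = |(0 4 12 9 13 8 7)(1 11)| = 14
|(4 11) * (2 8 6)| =6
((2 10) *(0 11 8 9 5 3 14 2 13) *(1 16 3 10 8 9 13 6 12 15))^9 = ((0 11 9 5 10 6 12 15 1 16 3 14 2 8 13))^9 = (0 16 5 2 12)(1 9 14 6 13)(3 10 8 15 11)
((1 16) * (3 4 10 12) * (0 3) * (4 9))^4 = ((0 3 9 4 10 12)(1 16))^4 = (16)(0 10 9)(3 12 4)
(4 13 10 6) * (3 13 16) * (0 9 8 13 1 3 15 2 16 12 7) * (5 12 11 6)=[9, 3, 16, 1, 11, 12, 4, 0, 13, 8, 5, 6, 7, 10, 14, 2, 15]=(0 9 8 13 10 5 12 7)(1 3)(2 16 15)(4 11 6)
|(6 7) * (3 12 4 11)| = |(3 12 4 11)(6 7)| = 4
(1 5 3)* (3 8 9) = (1 5 8 9 3) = [0, 5, 2, 1, 4, 8, 6, 7, 9, 3]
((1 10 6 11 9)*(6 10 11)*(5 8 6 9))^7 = ((1 11 5 8 6 9))^7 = (1 11 5 8 6 9)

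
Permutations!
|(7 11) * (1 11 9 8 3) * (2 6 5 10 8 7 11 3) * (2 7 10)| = |(11)(1 3)(2 6 5)(7 9 10 8)| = 12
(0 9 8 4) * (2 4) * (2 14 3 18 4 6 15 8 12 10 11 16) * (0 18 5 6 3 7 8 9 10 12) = (0 10 11 16 2 3 5 6 15 9)(4 18)(7 8 14) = [10, 1, 3, 5, 18, 6, 15, 8, 14, 0, 11, 16, 12, 13, 7, 9, 2, 17, 4]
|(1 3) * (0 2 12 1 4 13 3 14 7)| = 6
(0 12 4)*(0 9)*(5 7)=[12, 1, 2, 3, 9, 7, 6, 5, 8, 0, 10, 11, 4]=(0 12 4 9)(5 7)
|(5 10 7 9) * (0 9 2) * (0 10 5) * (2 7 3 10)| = |(0 9)(3 10)| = 2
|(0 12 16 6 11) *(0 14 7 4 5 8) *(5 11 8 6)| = |(0 12 16 5 6 8)(4 11 14 7)| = 12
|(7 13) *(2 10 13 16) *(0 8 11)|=15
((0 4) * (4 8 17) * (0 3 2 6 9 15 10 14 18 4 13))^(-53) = ((0 8 17 13)(2 6 9 15 10 14 18 4 3))^(-53) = (0 13 17 8)(2 6 9 15 10 14 18 4 3)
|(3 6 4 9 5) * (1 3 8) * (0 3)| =8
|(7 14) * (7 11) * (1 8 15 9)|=12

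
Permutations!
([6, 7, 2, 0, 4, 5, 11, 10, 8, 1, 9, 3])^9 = [6, 7, 2, 0, 4, 5, 11, 10, 8, 1, 9, 3]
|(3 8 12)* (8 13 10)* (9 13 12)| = |(3 12)(8 9 13 10)| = 4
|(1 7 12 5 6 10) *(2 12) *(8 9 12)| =9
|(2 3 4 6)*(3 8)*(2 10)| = 6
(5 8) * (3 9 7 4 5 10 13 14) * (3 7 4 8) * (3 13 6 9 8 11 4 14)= (3 8 10 6 9 14 7 11 4 5 13)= [0, 1, 2, 8, 5, 13, 9, 11, 10, 14, 6, 4, 12, 3, 7]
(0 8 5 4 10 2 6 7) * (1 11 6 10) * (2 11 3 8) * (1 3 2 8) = (0 8 5 4 3 1 2 10 11 6 7) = [8, 2, 10, 1, 3, 4, 7, 0, 5, 9, 11, 6]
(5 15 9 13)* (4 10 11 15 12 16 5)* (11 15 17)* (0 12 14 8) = (0 12 16 5 14 8)(4 10 15 9 13)(11 17) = [12, 1, 2, 3, 10, 14, 6, 7, 0, 13, 15, 17, 16, 4, 8, 9, 5, 11]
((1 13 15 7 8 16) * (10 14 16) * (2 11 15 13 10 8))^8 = (16)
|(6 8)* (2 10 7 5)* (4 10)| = |(2 4 10 7 5)(6 8)| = 10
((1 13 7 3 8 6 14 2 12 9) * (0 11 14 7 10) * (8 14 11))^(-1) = ((0 8 6 7 3 14 2 12 9 1 13 10))^(-1) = (0 10 13 1 9 12 2 14 3 7 6 8)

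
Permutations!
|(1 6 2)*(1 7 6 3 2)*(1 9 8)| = |(1 3 2 7 6 9 8)| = 7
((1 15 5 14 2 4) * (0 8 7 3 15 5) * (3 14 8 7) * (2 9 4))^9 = ((0 7 14 9 4 1 5 8 3 15))^9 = (0 15 3 8 5 1 4 9 14 7)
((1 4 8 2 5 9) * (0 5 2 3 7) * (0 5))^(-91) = ((1 4 8 3 7 5 9))^(-91) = (9)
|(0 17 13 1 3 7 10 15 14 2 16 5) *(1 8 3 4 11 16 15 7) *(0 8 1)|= 30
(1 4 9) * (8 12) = (1 4 9)(8 12) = [0, 4, 2, 3, 9, 5, 6, 7, 12, 1, 10, 11, 8]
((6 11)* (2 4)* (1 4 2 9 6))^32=(1 9 11 4 6)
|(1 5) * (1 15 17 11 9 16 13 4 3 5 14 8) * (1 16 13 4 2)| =|(1 14 8 16 4 3 5 15 17 11 9 13 2)| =13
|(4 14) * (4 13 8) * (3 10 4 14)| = |(3 10 4)(8 14 13)| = 3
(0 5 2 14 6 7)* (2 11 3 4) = (0 5 11 3 4 2 14 6 7) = [5, 1, 14, 4, 2, 11, 7, 0, 8, 9, 10, 3, 12, 13, 6]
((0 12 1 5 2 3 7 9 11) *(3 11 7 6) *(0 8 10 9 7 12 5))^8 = (0 1 12 9 10 8 11 2 5)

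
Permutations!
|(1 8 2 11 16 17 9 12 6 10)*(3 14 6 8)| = |(1 3 14 6 10)(2 11 16 17 9 12 8)| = 35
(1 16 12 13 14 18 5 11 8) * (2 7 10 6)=(1 16 12 13 14 18 5 11 8)(2 7 10 6)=[0, 16, 7, 3, 4, 11, 2, 10, 1, 9, 6, 8, 13, 14, 18, 15, 12, 17, 5]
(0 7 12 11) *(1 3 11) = (0 7 12 1 3 11) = [7, 3, 2, 11, 4, 5, 6, 12, 8, 9, 10, 0, 1]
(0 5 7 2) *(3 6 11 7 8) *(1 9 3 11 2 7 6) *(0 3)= (0 5 8 11 6 2 3 1 9)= [5, 9, 3, 1, 4, 8, 2, 7, 11, 0, 10, 6]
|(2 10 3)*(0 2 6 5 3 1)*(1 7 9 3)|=|(0 2 10 7 9 3 6 5 1)|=9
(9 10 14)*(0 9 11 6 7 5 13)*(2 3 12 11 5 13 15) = [9, 1, 3, 12, 4, 15, 7, 13, 8, 10, 14, 6, 11, 0, 5, 2] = (0 9 10 14 5 15 2 3 12 11 6 7 13)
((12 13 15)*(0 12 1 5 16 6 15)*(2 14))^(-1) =((0 12 13)(1 5 16 6 15)(2 14))^(-1) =(0 13 12)(1 15 6 16 5)(2 14)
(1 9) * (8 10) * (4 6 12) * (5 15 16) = (1 9)(4 6 12)(5 15 16)(8 10) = [0, 9, 2, 3, 6, 15, 12, 7, 10, 1, 8, 11, 4, 13, 14, 16, 5]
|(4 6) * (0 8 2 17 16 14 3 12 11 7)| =|(0 8 2 17 16 14 3 12 11 7)(4 6)| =10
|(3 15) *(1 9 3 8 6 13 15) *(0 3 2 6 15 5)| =|(0 3 1 9 2 6 13 5)(8 15)| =8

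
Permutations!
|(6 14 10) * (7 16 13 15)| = 12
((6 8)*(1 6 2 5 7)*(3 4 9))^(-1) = (1 7 5 2 8 6)(3 9 4) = ((1 6 8 2 5 7)(3 4 9))^(-1)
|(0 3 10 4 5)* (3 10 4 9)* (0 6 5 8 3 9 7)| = |(0 10 7)(3 4 8)(5 6)| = 6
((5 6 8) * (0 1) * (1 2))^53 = (0 1 2)(5 8 6)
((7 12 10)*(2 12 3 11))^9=((2 12 10 7 3 11))^9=(2 7)(3 12)(10 11)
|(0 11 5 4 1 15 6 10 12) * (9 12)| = 10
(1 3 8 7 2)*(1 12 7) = (1 3 8)(2 12 7) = [0, 3, 12, 8, 4, 5, 6, 2, 1, 9, 10, 11, 7]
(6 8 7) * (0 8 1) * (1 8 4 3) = (0 4 3 1)(6 8 7) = [4, 0, 2, 1, 3, 5, 8, 6, 7]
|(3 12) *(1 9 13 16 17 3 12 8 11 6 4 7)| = |(1 9 13 16 17 3 8 11 6 4 7)| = 11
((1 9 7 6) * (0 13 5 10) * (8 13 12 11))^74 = (0 13 12 5 11 10 8)(1 7)(6 9)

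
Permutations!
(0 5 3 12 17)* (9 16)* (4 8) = [5, 1, 2, 12, 8, 3, 6, 7, 4, 16, 10, 11, 17, 13, 14, 15, 9, 0] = (0 5 3 12 17)(4 8)(9 16)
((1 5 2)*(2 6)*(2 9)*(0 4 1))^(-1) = ((0 4 1 5 6 9 2))^(-1) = (0 2 9 6 5 1 4)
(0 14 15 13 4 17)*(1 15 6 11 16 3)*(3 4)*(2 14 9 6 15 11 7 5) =(0 9 6 7 5 2 14 15 13 3 1 11 16 4 17) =[9, 11, 14, 1, 17, 2, 7, 5, 8, 6, 10, 16, 12, 3, 15, 13, 4, 0]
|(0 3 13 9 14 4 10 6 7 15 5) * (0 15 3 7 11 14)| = 10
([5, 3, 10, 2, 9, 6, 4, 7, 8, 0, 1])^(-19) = [5, 3, 10, 2, 9, 6, 4, 7, 8, 0, 1]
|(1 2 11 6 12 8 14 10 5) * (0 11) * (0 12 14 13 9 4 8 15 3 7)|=|(0 11 6 14 10 5 1 2 12 15 3 7)(4 8 13 9)|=12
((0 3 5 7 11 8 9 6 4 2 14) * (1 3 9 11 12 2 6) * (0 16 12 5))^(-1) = (0 3 1 9)(2 12 16 14)(4 6)(5 7)(8 11)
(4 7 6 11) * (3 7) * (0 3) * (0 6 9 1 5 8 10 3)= (1 5 8 10 3 7 9)(4 6 11)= [0, 5, 2, 7, 6, 8, 11, 9, 10, 1, 3, 4]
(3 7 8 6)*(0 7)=(0 7 8 6 3)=[7, 1, 2, 0, 4, 5, 3, 8, 6]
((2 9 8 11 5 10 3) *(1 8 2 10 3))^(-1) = ((1 8 11 5 3 10)(2 9))^(-1) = (1 10 3 5 11 8)(2 9)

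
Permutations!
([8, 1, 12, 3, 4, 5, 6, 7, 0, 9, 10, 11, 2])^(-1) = [8, 1, 12, 3, 4, 5, 6, 7, 0, 9, 10, 11, 2]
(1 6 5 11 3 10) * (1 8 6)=(3 10 8 6 5 11)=[0, 1, 2, 10, 4, 11, 5, 7, 6, 9, 8, 3]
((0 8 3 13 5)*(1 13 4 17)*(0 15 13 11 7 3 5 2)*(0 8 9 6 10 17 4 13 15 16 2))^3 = ((0 9 6 10 17 1 11 7 3 13)(2 8 5 16))^3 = (0 10 11 13 6 1 3 9 17 7)(2 16 5 8)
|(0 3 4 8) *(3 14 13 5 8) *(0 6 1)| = 14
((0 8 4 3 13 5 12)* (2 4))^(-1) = ((0 8 2 4 3 13 5 12))^(-1) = (0 12 5 13 3 4 2 8)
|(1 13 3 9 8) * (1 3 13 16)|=6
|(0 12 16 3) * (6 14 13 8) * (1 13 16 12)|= 8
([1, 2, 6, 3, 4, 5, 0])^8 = [0, 1, 2, 3, 4, 5, 6]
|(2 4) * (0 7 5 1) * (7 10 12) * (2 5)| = |(0 10 12 7 2 4 5 1)| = 8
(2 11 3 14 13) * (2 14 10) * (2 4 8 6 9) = [0, 1, 11, 10, 8, 5, 9, 7, 6, 2, 4, 3, 12, 14, 13] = (2 11 3 10 4 8 6 9)(13 14)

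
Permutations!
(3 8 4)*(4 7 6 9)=(3 8 7 6 9 4)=[0, 1, 2, 8, 3, 5, 9, 6, 7, 4]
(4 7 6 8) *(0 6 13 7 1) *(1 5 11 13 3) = [6, 0, 2, 1, 5, 11, 8, 3, 4, 9, 10, 13, 12, 7] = (0 6 8 4 5 11 13 7 3 1)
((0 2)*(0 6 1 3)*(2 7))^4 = (0 1 2)(3 6 7)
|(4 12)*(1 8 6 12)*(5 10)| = |(1 8 6 12 4)(5 10)| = 10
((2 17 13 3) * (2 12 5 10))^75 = ((2 17 13 3 12 5 10))^75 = (2 5 3 17 10 12 13)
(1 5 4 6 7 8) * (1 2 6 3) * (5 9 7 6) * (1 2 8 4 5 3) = (1 9 7 4)(2 3) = [0, 9, 3, 2, 1, 5, 6, 4, 8, 7]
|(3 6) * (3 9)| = |(3 6 9)| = 3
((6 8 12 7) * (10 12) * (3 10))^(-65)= (3 10 12 7 6 8)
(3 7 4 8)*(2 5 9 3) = (2 5 9 3 7 4 8) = [0, 1, 5, 7, 8, 9, 6, 4, 2, 3]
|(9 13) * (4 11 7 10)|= |(4 11 7 10)(9 13)|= 4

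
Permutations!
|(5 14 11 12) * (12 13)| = 5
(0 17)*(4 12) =(0 17)(4 12) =[17, 1, 2, 3, 12, 5, 6, 7, 8, 9, 10, 11, 4, 13, 14, 15, 16, 0]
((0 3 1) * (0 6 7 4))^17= ((0 3 1 6 7 4))^17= (0 4 7 6 1 3)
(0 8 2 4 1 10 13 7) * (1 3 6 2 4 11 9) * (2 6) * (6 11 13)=[8, 10, 13, 2, 3, 5, 11, 0, 4, 1, 6, 9, 12, 7]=(0 8 4 3 2 13 7)(1 10 6 11 9)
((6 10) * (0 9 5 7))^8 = ((0 9 5 7)(6 10))^8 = (10)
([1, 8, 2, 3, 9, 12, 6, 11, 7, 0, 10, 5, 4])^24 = (0 12 7)(1 4 11)(5 8 9)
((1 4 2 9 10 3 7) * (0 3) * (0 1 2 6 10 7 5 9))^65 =((0 3 5 9 7 2)(1 4 6 10))^65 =(0 2 7 9 5 3)(1 4 6 10)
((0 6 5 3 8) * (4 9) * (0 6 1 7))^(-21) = ((0 1 7)(3 8 6 5)(4 9))^(-21) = (3 5 6 8)(4 9)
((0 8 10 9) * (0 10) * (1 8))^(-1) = (0 8 1)(9 10) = ((0 1 8)(9 10))^(-1)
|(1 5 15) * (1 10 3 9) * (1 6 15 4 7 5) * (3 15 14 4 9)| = |(4 7 5 9 6 14)(10 15)| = 6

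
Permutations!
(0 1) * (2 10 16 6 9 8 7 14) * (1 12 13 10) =(0 12 13 10 16 6 9 8 7 14 2 1) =[12, 0, 1, 3, 4, 5, 9, 14, 7, 8, 16, 11, 13, 10, 2, 15, 6]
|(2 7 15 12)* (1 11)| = 4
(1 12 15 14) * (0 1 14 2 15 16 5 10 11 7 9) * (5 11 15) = (0 1 12 16 11 7 9)(2 5 10 15) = [1, 12, 5, 3, 4, 10, 6, 9, 8, 0, 15, 7, 16, 13, 14, 2, 11]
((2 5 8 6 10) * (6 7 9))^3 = (2 7 10 8 6 5 9)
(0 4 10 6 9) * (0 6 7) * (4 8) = [8, 1, 2, 3, 10, 5, 9, 0, 4, 6, 7] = (0 8 4 10 7)(6 9)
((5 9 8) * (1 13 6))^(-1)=(1 6 13)(5 8 9)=((1 13 6)(5 9 8))^(-1)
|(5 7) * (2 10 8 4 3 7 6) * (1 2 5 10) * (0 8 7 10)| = |(0 8 4 3 10 7)(1 2)(5 6)| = 6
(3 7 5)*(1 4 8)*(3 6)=(1 4 8)(3 7 5 6)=[0, 4, 2, 7, 8, 6, 3, 5, 1]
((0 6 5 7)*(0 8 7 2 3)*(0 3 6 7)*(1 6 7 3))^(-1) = ((0 3 1 6 5 2 7 8))^(-1) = (0 8 7 2 5 6 1 3)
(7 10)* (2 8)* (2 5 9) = (2 8 5 9)(7 10) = [0, 1, 8, 3, 4, 9, 6, 10, 5, 2, 7]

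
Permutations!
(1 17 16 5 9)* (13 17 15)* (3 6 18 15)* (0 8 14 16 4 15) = (0 8 14 16 5 9 1 3 6 18)(4 15 13 17) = [8, 3, 2, 6, 15, 9, 18, 7, 14, 1, 10, 11, 12, 17, 16, 13, 5, 4, 0]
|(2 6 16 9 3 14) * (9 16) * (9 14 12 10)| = |(16)(2 6 14)(3 12 10 9)| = 12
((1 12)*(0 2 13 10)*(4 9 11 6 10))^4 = (0 9)(2 11)(4 10)(6 13)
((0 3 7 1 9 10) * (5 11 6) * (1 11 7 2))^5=((0 3 2 1 9 10)(5 7 11 6))^5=(0 10 9 1 2 3)(5 7 11 6)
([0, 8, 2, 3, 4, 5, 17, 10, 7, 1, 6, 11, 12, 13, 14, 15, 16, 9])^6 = [0, 9, 2, 3, 4, 5, 10, 8, 1, 17, 7, 11, 12, 13, 14, 15, 16, 6]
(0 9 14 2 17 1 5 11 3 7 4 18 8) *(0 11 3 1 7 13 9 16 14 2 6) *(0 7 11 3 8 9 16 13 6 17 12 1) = (0 13 16 14 17 11)(1 5 8 3 6 7 4 18 9 2 12) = [13, 5, 12, 6, 18, 8, 7, 4, 3, 2, 10, 0, 1, 16, 17, 15, 14, 11, 9]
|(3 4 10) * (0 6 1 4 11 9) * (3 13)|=9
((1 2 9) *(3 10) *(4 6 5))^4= (10)(1 2 9)(4 6 5)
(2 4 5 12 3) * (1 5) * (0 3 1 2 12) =(0 3 12 1 5)(2 4) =[3, 5, 4, 12, 2, 0, 6, 7, 8, 9, 10, 11, 1]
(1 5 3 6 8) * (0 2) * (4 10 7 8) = [2, 5, 0, 6, 10, 3, 4, 8, 1, 9, 7] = (0 2)(1 5 3 6 4 10 7 8)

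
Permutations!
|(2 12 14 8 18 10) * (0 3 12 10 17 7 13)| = 18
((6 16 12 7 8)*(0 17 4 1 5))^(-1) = (0 5 1 4 17)(6 8 7 12 16)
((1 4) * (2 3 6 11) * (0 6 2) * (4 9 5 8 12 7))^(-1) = ((0 6 11)(1 9 5 8 12 7 4)(2 3))^(-1) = (0 11 6)(1 4 7 12 8 5 9)(2 3)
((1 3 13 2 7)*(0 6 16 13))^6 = (0 1 2 16)(3 7 13 6) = ((0 6 16 13 2 7 1 3))^6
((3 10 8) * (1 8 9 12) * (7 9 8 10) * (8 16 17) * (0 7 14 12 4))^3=(0 4 9 7)(1 17 14 10 8 12 16 3)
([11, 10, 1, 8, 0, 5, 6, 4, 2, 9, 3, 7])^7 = (0 4 7 11)(1 3 2 10 8)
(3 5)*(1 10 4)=[0, 10, 2, 5, 1, 3, 6, 7, 8, 9, 4]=(1 10 4)(3 5)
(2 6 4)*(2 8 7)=(2 6 4 8 7)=[0, 1, 6, 3, 8, 5, 4, 2, 7]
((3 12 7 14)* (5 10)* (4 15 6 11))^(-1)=((3 12 7 14)(4 15 6 11)(5 10))^(-1)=(3 14 7 12)(4 11 6 15)(5 10)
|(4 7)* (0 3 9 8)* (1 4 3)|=7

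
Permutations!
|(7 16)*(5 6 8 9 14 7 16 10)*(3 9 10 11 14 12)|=|(16)(3 9 12)(5 6 8 10)(7 11 14)|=12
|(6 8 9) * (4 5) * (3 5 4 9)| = |(3 5 9 6 8)| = 5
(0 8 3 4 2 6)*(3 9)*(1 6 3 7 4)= [8, 6, 3, 1, 2, 5, 0, 4, 9, 7]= (0 8 9 7 4 2 3 1 6)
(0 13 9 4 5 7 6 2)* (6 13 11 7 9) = [11, 1, 0, 3, 5, 9, 2, 13, 8, 4, 10, 7, 12, 6] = (0 11 7 13 6 2)(4 5 9)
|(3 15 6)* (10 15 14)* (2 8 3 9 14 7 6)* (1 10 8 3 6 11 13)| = |(1 10 15 2 3 7 11 13)(6 9 14 8)| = 8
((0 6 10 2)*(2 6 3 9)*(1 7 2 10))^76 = (0 6)(1 3)(2 10)(7 9)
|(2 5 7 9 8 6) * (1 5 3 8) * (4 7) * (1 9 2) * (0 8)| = |(9)(0 8 6 1 5 4 7 2 3)| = 9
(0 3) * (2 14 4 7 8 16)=(0 3)(2 14 4 7 8 16)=[3, 1, 14, 0, 7, 5, 6, 8, 16, 9, 10, 11, 12, 13, 4, 15, 2]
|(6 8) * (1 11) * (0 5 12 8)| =10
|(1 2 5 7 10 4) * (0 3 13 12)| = 12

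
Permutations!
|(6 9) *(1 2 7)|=|(1 2 7)(6 9)|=6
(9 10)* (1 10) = [0, 10, 2, 3, 4, 5, 6, 7, 8, 1, 9] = (1 10 9)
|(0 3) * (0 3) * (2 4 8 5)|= |(2 4 8 5)|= 4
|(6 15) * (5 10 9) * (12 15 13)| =|(5 10 9)(6 13 12 15)| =12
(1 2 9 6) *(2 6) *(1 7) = [0, 6, 9, 3, 4, 5, 7, 1, 8, 2] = (1 6 7)(2 9)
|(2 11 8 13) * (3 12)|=|(2 11 8 13)(3 12)|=4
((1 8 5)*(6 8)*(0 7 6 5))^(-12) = (8)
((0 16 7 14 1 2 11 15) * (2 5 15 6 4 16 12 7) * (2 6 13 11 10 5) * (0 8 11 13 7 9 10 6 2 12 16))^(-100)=(16)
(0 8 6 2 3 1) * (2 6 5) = (0 8 5 2 3 1) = [8, 0, 3, 1, 4, 2, 6, 7, 5]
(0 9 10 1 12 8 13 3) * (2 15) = [9, 12, 15, 0, 4, 5, 6, 7, 13, 10, 1, 11, 8, 3, 14, 2] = (0 9 10 1 12 8 13 3)(2 15)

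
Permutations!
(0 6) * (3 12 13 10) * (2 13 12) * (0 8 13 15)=[6, 1, 15, 2, 4, 5, 8, 7, 13, 9, 3, 11, 12, 10, 14, 0]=(0 6 8 13 10 3 2 15)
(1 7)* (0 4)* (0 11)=[4, 7, 2, 3, 11, 5, 6, 1, 8, 9, 10, 0]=(0 4 11)(1 7)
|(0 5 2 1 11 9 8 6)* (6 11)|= 15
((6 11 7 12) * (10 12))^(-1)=(6 12 10 7 11)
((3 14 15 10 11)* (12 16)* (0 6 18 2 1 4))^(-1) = (0 4 1 2 18 6)(3 11 10 15 14)(12 16)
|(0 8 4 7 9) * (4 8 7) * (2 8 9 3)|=|(0 7 3 2 8 9)|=6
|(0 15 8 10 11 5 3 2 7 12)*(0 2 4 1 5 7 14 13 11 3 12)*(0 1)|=24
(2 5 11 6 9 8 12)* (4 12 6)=(2 5 11 4 12)(6 9 8)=[0, 1, 5, 3, 12, 11, 9, 7, 6, 8, 10, 4, 2]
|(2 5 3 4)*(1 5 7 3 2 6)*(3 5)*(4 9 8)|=|(1 3 9 8 4 6)(2 7 5)|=6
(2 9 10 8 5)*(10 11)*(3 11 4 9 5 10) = (2 5)(3 11)(4 9)(8 10) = [0, 1, 5, 11, 9, 2, 6, 7, 10, 4, 8, 3]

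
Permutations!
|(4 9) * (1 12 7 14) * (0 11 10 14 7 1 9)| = |(0 11 10 14 9 4)(1 12)| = 6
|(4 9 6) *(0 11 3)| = |(0 11 3)(4 9 6)| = 3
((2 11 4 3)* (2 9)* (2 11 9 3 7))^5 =(11)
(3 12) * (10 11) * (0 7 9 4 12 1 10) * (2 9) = (0 7 2 9 4 12 3 1 10 11) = [7, 10, 9, 1, 12, 5, 6, 2, 8, 4, 11, 0, 3]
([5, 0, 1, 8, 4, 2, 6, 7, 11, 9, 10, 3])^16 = (3 8 11)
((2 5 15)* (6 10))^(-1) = ((2 5 15)(6 10))^(-1) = (2 15 5)(6 10)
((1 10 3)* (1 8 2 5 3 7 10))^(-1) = (2 8 3 5)(7 10)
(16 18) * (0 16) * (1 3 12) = (0 16 18)(1 3 12) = [16, 3, 2, 12, 4, 5, 6, 7, 8, 9, 10, 11, 1, 13, 14, 15, 18, 17, 0]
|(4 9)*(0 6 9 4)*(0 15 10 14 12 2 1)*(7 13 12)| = |(0 6 9 15 10 14 7 13 12 2 1)| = 11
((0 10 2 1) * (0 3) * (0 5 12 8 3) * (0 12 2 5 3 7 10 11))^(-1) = (0 11)(1 2 5 10 7 8 12)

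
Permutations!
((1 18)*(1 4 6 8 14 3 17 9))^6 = (1 3 6)(4 9 14)(8 18 17)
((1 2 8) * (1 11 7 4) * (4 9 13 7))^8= (1 11 2 4 8)(7 13 9)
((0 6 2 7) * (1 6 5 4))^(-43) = (0 7 2 6 1 4 5)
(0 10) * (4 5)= (0 10)(4 5)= [10, 1, 2, 3, 5, 4, 6, 7, 8, 9, 0]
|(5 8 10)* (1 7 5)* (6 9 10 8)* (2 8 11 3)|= |(1 7 5 6 9 10)(2 8 11 3)|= 12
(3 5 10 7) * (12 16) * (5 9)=[0, 1, 2, 9, 4, 10, 6, 3, 8, 5, 7, 11, 16, 13, 14, 15, 12]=(3 9 5 10 7)(12 16)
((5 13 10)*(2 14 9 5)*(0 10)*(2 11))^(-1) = (0 13 5 9 14 2 11 10)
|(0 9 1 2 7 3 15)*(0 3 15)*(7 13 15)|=7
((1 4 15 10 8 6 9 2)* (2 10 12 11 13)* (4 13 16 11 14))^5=(1 2 13)(4 15 12 14)(6 9 10 8)(11 16)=((1 13 2)(4 15 12 14)(6 9 10 8)(11 16))^5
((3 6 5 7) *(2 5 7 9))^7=((2 5 9)(3 6 7))^7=(2 5 9)(3 6 7)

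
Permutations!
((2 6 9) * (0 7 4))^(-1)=(0 4 7)(2 9 6)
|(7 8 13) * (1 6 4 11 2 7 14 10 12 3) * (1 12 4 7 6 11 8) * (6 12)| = 35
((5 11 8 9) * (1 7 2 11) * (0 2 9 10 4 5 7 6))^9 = ((0 2 11 8 10 4 5 1 6)(7 9))^9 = (11)(7 9)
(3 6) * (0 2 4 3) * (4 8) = (0 2 8 4 3 6) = [2, 1, 8, 6, 3, 5, 0, 7, 4]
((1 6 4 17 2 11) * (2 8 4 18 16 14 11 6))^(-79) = (1 14 18 2 11 16 6)(4 8 17)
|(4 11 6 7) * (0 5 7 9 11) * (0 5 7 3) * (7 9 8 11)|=|(0 9 7 4 5 3)(6 8 11)|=6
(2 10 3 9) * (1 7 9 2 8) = (1 7 9 8)(2 10 3) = [0, 7, 10, 2, 4, 5, 6, 9, 1, 8, 3]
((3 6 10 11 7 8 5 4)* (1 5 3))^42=(11)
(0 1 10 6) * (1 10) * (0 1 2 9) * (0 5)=(0 10 6 1 2 9 5)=[10, 2, 9, 3, 4, 0, 1, 7, 8, 5, 6]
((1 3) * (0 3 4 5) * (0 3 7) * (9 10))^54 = (10)(1 5)(3 4)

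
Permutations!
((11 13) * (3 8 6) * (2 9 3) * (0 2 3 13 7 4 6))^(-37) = ((0 2 9 13 11 7 4 6 3 8))^(-37) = (0 13 4 8 9 7 3 2 11 6)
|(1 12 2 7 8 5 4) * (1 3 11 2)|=14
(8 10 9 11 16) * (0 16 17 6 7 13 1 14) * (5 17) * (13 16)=(0 13 1 14)(5 17 6 7 16 8 10 9 11)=[13, 14, 2, 3, 4, 17, 7, 16, 10, 11, 9, 5, 12, 1, 0, 15, 8, 6]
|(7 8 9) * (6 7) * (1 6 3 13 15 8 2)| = |(1 6 7 2)(3 13 15 8 9)| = 20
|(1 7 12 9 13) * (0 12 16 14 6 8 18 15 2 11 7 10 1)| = 36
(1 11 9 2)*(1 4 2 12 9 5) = (1 11 5)(2 4)(9 12) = [0, 11, 4, 3, 2, 1, 6, 7, 8, 12, 10, 5, 9]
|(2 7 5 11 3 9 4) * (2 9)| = 10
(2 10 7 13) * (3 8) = (2 10 7 13)(3 8) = [0, 1, 10, 8, 4, 5, 6, 13, 3, 9, 7, 11, 12, 2]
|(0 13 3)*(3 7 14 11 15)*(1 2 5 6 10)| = 35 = |(0 13 7 14 11 15 3)(1 2 5 6 10)|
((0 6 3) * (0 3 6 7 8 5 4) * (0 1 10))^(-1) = (0 10 1 4 5 8 7)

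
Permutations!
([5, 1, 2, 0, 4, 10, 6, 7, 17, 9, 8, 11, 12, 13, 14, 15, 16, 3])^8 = (0 10 17)(3 5 8)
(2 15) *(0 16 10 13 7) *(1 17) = (0 16 10 13 7)(1 17)(2 15) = [16, 17, 15, 3, 4, 5, 6, 0, 8, 9, 13, 11, 12, 7, 14, 2, 10, 1]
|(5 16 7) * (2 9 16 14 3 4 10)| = |(2 9 16 7 5 14 3 4 10)| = 9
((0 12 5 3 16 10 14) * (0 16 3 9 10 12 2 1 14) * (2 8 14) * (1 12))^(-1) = (0 10 9 5 12 2 1 16 14 8)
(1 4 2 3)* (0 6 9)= (0 6 9)(1 4 2 3)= [6, 4, 3, 1, 2, 5, 9, 7, 8, 0]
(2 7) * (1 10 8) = (1 10 8)(2 7) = [0, 10, 7, 3, 4, 5, 6, 2, 1, 9, 8]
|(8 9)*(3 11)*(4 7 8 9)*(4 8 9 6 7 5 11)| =12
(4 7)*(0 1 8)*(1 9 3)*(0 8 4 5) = (0 9 3 1 4 7 5) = [9, 4, 2, 1, 7, 0, 6, 5, 8, 3]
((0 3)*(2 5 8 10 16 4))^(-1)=((0 3)(2 5 8 10 16 4))^(-1)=(0 3)(2 4 16 10 8 5)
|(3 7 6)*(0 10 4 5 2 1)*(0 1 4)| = |(0 10)(2 4 5)(3 7 6)| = 6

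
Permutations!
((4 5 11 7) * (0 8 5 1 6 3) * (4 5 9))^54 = ((0 8 9 4 1 6 3)(5 11 7))^54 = (11)(0 6 4 8 3 1 9)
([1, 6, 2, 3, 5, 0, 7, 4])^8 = (0 6 4)(1 7 5)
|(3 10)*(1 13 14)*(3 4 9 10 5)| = |(1 13 14)(3 5)(4 9 10)| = 6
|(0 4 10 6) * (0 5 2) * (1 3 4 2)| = |(0 2)(1 3 4 10 6 5)| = 6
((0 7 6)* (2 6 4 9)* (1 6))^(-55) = (0 7 4 9 2 1 6)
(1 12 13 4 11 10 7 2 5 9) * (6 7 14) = [0, 12, 5, 3, 11, 9, 7, 2, 8, 1, 14, 10, 13, 4, 6] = (1 12 13 4 11 10 14 6 7 2 5 9)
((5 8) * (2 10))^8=((2 10)(5 8))^8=(10)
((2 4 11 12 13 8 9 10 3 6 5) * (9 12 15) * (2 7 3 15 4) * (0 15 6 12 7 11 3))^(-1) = (0 7 8 13 12 3 4 11 5 6 10 9 15)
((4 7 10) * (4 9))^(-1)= (4 9 10 7)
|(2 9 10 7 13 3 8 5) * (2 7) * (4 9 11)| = |(2 11 4 9 10)(3 8 5 7 13)| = 5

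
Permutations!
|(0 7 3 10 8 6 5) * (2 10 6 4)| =|(0 7 3 6 5)(2 10 8 4)| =20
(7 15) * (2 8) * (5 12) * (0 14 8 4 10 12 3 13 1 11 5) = (0 14 8 2 4 10 12)(1 11 5 3 13)(7 15) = [14, 11, 4, 13, 10, 3, 6, 15, 2, 9, 12, 5, 0, 1, 8, 7]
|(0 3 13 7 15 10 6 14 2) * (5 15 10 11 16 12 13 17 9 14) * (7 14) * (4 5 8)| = |(0 3 17 9 7 10 6 8 4 5 15 11 16 12 13 14 2)| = 17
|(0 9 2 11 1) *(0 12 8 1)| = |(0 9 2 11)(1 12 8)| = 12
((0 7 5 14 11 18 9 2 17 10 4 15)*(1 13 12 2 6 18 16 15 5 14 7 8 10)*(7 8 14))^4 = ((0 14 11 16 15)(1 13 12 2 17)(4 5 8 10)(6 18 9))^4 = (0 15 16 11 14)(1 17 2 12 13)(6 18 9)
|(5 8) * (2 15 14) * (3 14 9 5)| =7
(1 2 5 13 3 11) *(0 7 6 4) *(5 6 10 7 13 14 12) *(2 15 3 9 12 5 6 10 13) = (0 2 10 7 13 9 12 6 4)(1 15 3 11)(5 14) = [2, 15, 10, 11, 0, 14, 4, 13, 8, 12, 7, 1, 6, 9, 5, 3]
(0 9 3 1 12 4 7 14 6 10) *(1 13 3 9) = (0 1 12 4 7 14 6 10)(3 13) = [1, 12, 2, 13, 7, 5, 10, 14, 8, 9, 0, 11, 4, 3, 6]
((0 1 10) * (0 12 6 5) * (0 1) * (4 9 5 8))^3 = ((1 10 12 6 8 4 9 5))^3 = (1 6 9 10 8 5 12 4)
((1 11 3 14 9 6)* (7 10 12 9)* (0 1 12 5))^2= (0 11 14 10)(1 3 7 5)(6 9 12)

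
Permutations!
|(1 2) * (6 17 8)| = 6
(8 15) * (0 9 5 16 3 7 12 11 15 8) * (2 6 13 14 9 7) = [7, 1, 6, 2, 4, 16, 13, 12, 8, 5, 10, 15, 11, 14, 9, 0, 3] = (0 7 12 11 15)(2 6 13 14 9 5 16 3)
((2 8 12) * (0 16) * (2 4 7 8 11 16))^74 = (0 11)(2 16)(4 8)(7 12)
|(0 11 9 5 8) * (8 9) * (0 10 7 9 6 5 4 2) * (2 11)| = |(0 2)(4 11 8 10 7 9)(5 6)| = 6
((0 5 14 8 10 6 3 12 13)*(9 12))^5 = ((0 5 14 8 10 6 3 9 12 13))^5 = (0 6)(3 5)(8 12)(9 14)(10 13)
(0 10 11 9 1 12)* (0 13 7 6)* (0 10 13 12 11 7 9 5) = (0 13 9 1 11 5)(6 10 7) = [13, 11, 2, 3, 4, 0, 10, 6, 8, 1, 7, 5, 12, 9]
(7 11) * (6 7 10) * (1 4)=[0, 4, 2, 3, 1, 5, 7, 11, 8, 9, 6, 10]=(1 4)(6 7 11 10)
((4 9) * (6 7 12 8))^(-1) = ((4 9)(6 7 12 8))^(-1) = (4 9)(6 8 12 7)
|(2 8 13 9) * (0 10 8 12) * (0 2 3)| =6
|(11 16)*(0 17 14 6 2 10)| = 6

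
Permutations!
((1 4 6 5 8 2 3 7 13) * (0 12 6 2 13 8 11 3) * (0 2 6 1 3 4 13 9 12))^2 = ((1 13 3 7 8 9 12)(4 6 5 11))^2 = (1 3 8 12 13 7 9)(4 5)(6 11)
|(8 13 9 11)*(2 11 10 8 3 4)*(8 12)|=20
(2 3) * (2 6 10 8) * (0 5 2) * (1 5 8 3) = (0 8)(1 5 2)(3 6 10) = [8, 5, 1, 6, 4, 2, 10, 7, 0, 9, 3]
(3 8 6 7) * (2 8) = (2 8 6 7 3) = [0, 1, 8, 2, 4, 5, 7, 3, 6]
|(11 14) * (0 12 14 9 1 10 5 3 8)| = |(0 12 14 11 9 1 10 5 3 8)| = 10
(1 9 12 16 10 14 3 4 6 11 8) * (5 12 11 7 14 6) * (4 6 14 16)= [0, 9, 2, 6, 5, 12, 7, 16, 1, 11, 14, 8, 4, 13, 3, 15, 10]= (1 9 11 8)(3 6 7 16 10 14)(4 5 12)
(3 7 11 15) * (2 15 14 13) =(2 15 3 7 11 14 13) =[0, 1, 15, 7, 4, 5, 6, 11, 8, 9, 10, 14, 12, 2, 13, 3]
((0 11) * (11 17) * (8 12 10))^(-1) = (0 11 17)(8 10 12)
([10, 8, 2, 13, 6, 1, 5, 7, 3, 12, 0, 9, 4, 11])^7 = [10, 4, 2, 5, 11, 12, 9, 7, 6, 3, 0, 8, 13, 1]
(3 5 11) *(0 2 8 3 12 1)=(0 2 8 3 5 11 12 1)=[2, 0, 8, 5, 4, 11, 6, 7, 3, 9, 10, 12, 1]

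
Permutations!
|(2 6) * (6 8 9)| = |(2 8 9 6)| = 4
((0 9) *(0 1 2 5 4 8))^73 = (0 2 8 1 4 9 5)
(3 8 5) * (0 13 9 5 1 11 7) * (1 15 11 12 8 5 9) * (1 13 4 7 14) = [4, 12, 2, 5, 7, 3, 6, 0, 15, 9, 10, 14, 8, 13, 1, 11] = (0 4 7)(1 12 8 15 11 14)(3 5)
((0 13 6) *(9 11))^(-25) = ((0 13 6)(9 11))^(-25) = (0 6 13)(9 11)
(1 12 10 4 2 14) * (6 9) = (1 12 10 4 2 14)(6 9) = [0, 12, 14, 3, 2, 5, 9, 7, 8, 6, 4, 11, 10, 13, 1]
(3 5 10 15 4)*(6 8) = (3 5 10 15 4)(6 8) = [0, 1, 2, 5, 3, 10, 8, 7, 6, 9, 15, 11, 12, 13, 14, 4]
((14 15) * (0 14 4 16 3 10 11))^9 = (0 14 15 4 16 3 10 11)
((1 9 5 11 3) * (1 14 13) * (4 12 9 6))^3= ((1 6 4 12 9 5 11 3 14 13))^3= (1 12 11 13 4 5 14 6 9 3)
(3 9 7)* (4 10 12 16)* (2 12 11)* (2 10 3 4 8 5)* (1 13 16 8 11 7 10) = (1 13 16 11)(2 12 8 5)(3 9 10 7 4) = [0, 13, 12, 9, 3, 2, 6, 4, 5, 10, 7, 1, 8, 16, 14, 15, 11]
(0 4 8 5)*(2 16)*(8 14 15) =(0 4 14 15 8 5)(2 16) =[4, 1, 16, 3, 14, 0, 6, 7, 5, 9, 10, 11, 12, 13, 15, 8, 2]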